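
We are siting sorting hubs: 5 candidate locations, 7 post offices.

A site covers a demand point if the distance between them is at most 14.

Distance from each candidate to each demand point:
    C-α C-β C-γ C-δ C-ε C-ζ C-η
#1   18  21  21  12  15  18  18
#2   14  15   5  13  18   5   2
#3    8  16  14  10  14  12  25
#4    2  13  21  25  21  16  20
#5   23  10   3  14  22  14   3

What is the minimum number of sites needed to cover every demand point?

2

Coverage sets (demand points within 14 of each site):
  #1: {C-δ}
  #2: {C-α, C-γ, C-δ, C-ζ, C-η}
  #3: {C-α, C-γ, C-δ, C-ε, C-ζ}
  #4: {C-α, C-β}
  #5: {C-β, C-γ, C-δ, C-ζ, C-η}
No single site covers all 7 demand points.
But {#3, #5} covers everything, so the minimum is 2.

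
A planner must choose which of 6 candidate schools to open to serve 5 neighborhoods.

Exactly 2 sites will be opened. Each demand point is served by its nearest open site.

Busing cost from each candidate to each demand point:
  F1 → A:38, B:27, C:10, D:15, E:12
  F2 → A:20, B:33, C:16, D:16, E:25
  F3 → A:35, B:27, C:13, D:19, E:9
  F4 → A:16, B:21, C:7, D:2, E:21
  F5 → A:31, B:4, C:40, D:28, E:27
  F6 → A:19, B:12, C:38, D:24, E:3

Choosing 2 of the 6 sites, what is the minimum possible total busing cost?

Open {F4, F6}.
  A→F4 16, B→F6 12, C→F4 7, D→F4 2, E→F6 3  ⇒ total 40.
Compare {F4, F5}: total 50.
Compare {F3, F4}: total 55.
No size-2 selection does better; minimum is 40.

40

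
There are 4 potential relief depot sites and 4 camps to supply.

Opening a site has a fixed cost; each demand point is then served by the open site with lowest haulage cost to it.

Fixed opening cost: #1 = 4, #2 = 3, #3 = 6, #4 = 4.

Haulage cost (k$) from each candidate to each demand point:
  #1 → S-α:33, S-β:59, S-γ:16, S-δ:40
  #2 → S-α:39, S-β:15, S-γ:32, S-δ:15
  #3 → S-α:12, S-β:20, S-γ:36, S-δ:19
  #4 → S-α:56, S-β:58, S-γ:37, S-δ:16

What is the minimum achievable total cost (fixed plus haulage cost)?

Open {#1, #2, #3}: assign each demand point to its cheapest open site.
  S-α→#3 12, S-β→#2 15, S-γ→#1 16, S-δ→#2 15
  haulage cost 58, fixed 13 → total 71.
Compare {#1, #2, #3, #4}: haulage cost 58 + fixed 17 = 75.
Compare {#1, #3}: haulage cost 67 + fixed 10 = 77.
Compare {#1, #3, #4}: haulage cost 64 + fixed 14 = 78.
All other subsets cost ≥ 75. Minimum total cost: 71.

71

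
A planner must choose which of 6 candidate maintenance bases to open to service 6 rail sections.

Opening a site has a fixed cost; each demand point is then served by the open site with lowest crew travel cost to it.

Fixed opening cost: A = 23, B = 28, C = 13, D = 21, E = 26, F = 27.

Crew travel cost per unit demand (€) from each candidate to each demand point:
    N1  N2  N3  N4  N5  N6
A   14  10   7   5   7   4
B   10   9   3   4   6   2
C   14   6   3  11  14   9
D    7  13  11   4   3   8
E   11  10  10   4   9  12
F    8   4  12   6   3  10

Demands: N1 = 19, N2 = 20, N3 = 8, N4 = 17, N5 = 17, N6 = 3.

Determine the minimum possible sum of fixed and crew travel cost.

436

Open {B, F}: assign each demand point to its cheapest open site.
  N1→F 19×8=152, N2→F 20×4=80, N3→B 8×3=24, N4→B 17×4=68, N5→F 17×3=51, N6→B 3×2=6
  crew travel cost 381, fixed 55 → total 436.
Compare {B, D, F}: crew travel cost 362 + fixed 76 = 438.
Compare {C, D, F}: crew travel cost 380 + fixed 61 = 441.
Compare {B, C, F}: crew travel cost 381 + fixed 68 = 449.
All other subsets cost ≥ 438. Minimum total cost: 436.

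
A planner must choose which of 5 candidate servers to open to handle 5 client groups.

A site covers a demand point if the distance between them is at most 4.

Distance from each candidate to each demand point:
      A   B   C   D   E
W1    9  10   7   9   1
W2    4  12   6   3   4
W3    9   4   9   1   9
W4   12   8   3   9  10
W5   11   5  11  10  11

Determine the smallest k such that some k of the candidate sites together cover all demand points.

Coverage sets (demand points within 4 of each site):
  W1: {E}
  W2: {A, D, E}
  W3: {B, D}
  W4: {C}
  W5: {}
No 2 sites suffice: every size-2 union leaves at least one demand point uncovered.
But {W2, W3, W4} covers everything, so the minimum is 3.

3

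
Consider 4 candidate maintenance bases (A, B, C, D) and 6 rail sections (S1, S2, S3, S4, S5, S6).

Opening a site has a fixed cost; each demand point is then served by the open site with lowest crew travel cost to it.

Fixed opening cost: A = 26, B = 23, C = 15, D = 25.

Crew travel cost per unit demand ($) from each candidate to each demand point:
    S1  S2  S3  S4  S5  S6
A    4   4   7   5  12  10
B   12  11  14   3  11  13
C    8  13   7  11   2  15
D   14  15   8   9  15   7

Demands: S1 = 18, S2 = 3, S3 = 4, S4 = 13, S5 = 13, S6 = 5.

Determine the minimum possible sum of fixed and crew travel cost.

291

Open {A, B, C}: assign each demand point to its cheapest open site.
  S1→A 18×4=72, S2→A 3×4=12, S3→A 4×7=28, S4→B 13×3=39, S5→C 13×2=26, S6→A 5×10=50
  crew travel cost 227, fixed 64 → total 291.
Compare {A, C}: crew travel cost 253 + fixed 41 = 294.
Compare {A, B, C, D}: crew travel cost 212 + fixed 89 = 301.
Compare {A, C, D}: crew travel cost 238 + fixed 66 = 304.
All other subsets cost ≥ 294. Minimum total cost: 291.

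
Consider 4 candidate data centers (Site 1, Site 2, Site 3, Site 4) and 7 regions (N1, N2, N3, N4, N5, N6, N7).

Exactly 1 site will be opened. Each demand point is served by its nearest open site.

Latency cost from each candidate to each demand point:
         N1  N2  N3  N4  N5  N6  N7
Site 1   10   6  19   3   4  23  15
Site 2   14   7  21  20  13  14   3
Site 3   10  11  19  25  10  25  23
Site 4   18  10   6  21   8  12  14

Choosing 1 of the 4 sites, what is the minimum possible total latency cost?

80

Open {Site 1}.
  N1→Site 1 10, N2→Site 1 6, N3→Site 1 19, N4→Site 1 3, N5→Site 1 4, N6→Site 1 23, N7→Site 1 15  ⇒ total 80.
Compare {Site 4}: total 89.
Compare {Site 2}: total 92.
No size-1 selection does better; minimum is 80.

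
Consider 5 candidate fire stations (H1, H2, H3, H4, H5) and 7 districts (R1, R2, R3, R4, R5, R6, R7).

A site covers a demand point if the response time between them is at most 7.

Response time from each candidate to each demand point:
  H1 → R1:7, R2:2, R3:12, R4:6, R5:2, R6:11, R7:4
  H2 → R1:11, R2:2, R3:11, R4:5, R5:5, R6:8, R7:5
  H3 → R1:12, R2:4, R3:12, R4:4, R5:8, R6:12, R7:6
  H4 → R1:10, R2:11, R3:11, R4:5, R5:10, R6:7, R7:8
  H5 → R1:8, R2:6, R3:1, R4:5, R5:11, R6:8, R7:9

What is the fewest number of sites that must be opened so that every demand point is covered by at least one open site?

3

Coverage sets (demand points within 7 of each site):
  H1: {R1, R2, R4, R5, R7}
  H2: {R2, R4, R5, R7}
  H3: {R2, R4, R7}
  H4: {R4, R6}
  H5: {R2, R3, R4}
No 2 sites suffice: every size-2 union leaves at least one demand point uncovered.
But {H1, H4, H5} covers everything, so the minimum is 3.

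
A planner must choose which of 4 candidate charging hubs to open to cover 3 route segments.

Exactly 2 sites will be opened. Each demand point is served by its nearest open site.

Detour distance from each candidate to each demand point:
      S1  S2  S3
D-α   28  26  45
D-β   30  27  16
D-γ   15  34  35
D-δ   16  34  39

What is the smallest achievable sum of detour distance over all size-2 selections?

Open {D-β, D-γ}.
  S1→D-γ 15, S2→D-β 27, S3→D-β 16  ⇒ total 58.
Compare {D-β, D-δ}: total 59.
Compare {D-α, D-β}: total 70.
No size-2 selection does better; minimum is 58.

58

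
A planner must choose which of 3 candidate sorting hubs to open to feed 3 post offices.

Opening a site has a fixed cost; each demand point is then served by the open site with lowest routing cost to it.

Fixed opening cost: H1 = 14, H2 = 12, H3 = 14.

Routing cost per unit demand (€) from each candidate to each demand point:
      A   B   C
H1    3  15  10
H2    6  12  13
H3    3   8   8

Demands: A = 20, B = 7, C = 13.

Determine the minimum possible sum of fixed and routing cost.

234

Open {H3}: assign each demand point to its cheapest open site.
  A→H3 20×3=60, B→H3 7×8=56, C→H3 13×8=104
  routing cost 220, fixed 14 → total 234.
Compare {H2, H3}: routing cost 220 + fixed 26 = 246.
Compare {H1, H3}: routing cost 220 + fixed 28 = 248.
Compare {H1, H2, H3}: routing cost 220 + fixed 40 = 260.
All other subsets cost ≥ 246. Minimum total cost: 234.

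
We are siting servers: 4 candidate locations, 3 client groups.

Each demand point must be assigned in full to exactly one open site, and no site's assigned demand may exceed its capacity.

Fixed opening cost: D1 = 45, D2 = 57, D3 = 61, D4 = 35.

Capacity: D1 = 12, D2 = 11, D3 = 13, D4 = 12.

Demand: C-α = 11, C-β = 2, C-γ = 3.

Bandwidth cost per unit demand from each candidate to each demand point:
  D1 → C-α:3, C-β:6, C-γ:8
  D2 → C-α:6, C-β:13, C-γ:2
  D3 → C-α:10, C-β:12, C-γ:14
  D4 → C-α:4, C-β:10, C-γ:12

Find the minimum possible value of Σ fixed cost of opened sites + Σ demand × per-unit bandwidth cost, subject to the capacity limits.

160

Open {D1, D4}; cheapest assignment that respects the capacities:
  D1 (cap 12, load 5): C-β, C-γ — cost 2×6 + 3×8 = 36
  D4 (cap 12, load 11): C-α — cost 11×4 = 44
  Shipping 80, fixed 80 → total 160.
  Any other capacity-feasible assignment to {D1, D4} ships for at least 80.
Compare {D1, D2}: its best feasible assignment gives total 167.
Compare {D2, D4}: its best feasible assignment gives total 168.
Every other set of open sites that can feasibly serve all demand totals ≥ 167 even under its best assignment. Minimum: 160.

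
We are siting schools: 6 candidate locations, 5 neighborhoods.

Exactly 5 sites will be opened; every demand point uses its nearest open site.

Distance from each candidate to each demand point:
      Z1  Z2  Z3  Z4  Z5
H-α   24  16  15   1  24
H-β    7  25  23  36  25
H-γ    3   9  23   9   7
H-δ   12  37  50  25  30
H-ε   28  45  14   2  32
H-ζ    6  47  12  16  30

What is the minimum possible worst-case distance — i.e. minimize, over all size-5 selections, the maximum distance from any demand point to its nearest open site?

Open {H-α, H-β, H-γ, H-δ, H-ζ}.
  Farthest demand point is Z3 at distance 12 (to H-ζ); all others are ≤ 12.
With {H-α, H-β, H-γ, H-ε, H-ζ} the worst case is 12.
With {H-α, H-γ, H-δ, H-ε, H-ζ} the worst case is 12.
No size-5 selection achieves below 12.

12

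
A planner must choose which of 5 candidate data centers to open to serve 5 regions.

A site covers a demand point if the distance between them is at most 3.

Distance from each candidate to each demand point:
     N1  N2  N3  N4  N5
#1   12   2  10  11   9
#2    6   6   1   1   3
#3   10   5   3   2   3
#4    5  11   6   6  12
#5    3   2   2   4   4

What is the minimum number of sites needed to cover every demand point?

2

Coverage sets (demand points within 3 of each site):
  #1: {N2}
  #2: {N3, N4, N5}
  #3: {N3, N4, N5}
  #4: {}
  #5: {N1, N2, N3}
No single site covers all 5 demand points.
But {#2, #5} covers everything, so the minimum is 2.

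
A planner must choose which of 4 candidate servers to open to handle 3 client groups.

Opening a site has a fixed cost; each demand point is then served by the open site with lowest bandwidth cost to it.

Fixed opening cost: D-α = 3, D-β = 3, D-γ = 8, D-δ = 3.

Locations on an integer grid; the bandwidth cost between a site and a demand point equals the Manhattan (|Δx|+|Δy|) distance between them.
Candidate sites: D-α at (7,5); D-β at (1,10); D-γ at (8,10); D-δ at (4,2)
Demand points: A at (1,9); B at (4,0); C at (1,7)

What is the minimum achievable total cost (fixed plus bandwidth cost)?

Open {D-β, D-δ}: assign each demand point to its cheapest open site.
  A→D-β 1, B→D-δ 2, C→D-β 3
  bandwidth cost 6, fixed 6 → total 12.
Compare {D-α, D-β, D-δ}: bandwidth cost 6 + fixed 9 = 15.
Compare {D-α, D-β}: bandwidth cost 12 + fixed 6 = 18.
Compare {D-β}: bandwidth cost 17 + fixed 3 = 20.
All other subsets cost ≥ 15. Minimum total cost: 12.

12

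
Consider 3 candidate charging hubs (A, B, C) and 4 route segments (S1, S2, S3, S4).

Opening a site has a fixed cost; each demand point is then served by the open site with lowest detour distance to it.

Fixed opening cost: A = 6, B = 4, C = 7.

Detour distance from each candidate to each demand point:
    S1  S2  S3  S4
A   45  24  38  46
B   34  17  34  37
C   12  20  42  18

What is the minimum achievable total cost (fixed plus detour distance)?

Open {B, C}: assign each demand point to its cheapest open site.
  S1→C 12, S2→B 17, S3→B 34, S4→C 18
  detour distance 81, fixed 11 → total 92.
Compare {A, B, C}: detour distance 81 + fixed 17 = 98.
Compare {C}: detour distance 92 + fixed 7 = 99.
Compare {A, C}: detour distance 88 + fixed 13 = 101.
All other subsets cost ≥ 98. Minimum total cost: 92.

92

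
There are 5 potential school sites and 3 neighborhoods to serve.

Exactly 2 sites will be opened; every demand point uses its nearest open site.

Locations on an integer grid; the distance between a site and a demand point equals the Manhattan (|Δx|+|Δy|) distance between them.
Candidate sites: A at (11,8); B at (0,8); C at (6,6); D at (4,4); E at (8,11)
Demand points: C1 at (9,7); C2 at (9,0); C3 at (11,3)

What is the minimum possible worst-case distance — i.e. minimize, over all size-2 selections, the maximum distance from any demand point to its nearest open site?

Open {A, C}.
  Farthest demand point is C2 at distance 9 (to C); all others are ≤ 9.
With {A, D} the worst case is 9.
With {B, C} the worst case is 9.
No size-2 selection achieves below 9.

9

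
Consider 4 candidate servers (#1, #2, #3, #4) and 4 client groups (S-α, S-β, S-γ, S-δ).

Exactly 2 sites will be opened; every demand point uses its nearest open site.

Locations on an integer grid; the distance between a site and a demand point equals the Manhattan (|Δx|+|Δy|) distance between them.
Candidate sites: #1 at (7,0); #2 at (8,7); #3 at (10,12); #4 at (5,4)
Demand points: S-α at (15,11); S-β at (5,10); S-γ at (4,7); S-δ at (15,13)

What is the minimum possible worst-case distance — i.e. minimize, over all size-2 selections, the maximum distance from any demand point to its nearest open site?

Open {#2, #3}.
  Farthest demand point is S-α at distance 6 (to #3); all others are ≤ 6.
With {#3, #4} the worst case is 6.
With {#1, #3} the worst case is 10.
No size-2 selection achieves below 6.

6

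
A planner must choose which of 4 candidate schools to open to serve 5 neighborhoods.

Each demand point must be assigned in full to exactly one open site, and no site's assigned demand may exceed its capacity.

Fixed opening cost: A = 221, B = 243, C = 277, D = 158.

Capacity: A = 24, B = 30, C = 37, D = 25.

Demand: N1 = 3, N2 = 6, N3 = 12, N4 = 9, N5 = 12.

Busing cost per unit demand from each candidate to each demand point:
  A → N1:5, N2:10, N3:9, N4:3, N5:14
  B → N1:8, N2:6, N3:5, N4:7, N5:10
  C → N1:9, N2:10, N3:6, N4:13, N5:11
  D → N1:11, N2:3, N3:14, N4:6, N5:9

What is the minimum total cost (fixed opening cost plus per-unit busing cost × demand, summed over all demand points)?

Open {A, D}; cheapest assignment that respects the capacities:
  A (cap 24, load 24): N1, N3, N4 — cost 3×5 + 12×9 + 9×3 = 150
  D (cap 25, load 18): N2, N5 — cost 6×3 + 12×9 = 126
  Shipping 276, fixed 379 → total 655.
  Any other capacity-feasible assignment to {A, D} ships for at least 276.
Compare {B, D}: its best feasible assignment gives total 674.
Compare {A, B}: its best feasible assignment gives total 722.
Every other set of open sites that can feasibly serve all demand totals ≥ 674 even under its best assignment. Minimum: 655.

655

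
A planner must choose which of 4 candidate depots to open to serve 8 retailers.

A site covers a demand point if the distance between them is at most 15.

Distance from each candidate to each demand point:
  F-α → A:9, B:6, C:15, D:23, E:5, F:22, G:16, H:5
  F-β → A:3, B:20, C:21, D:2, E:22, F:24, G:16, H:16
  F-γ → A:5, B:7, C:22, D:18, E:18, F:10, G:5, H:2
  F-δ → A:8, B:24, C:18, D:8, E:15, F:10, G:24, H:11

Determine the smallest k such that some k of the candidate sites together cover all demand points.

3

Coverage sets (demand points within 15 of each site):
  F-α: {A, B, C, E, H}
  F-β: {A, D}
  F-γ: {A, B, F, G, H}
  F-δ: {A, D, E, F, H}
No 2 sites suffice: every size-2 union leaves at least one demand point uncovered.
But {F-α, F-β, F-γ} covers everything, so the minimum is 3.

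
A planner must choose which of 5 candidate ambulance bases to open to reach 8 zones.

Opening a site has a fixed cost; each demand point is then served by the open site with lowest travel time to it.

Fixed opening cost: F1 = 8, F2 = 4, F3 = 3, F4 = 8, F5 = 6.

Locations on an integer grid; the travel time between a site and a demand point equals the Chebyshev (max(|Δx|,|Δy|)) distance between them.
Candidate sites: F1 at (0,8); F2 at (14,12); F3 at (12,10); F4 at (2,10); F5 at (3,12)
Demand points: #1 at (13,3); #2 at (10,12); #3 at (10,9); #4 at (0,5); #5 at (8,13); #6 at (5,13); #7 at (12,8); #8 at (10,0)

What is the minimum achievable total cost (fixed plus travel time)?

Open {F3, F5}: assign each demand point to its cheapest open site.
  #1→F3 7, #2→F3 2, #3→F3 2, #4→F5 7, #5→F3 4, #6→F5 2, #7→F3 2, #8→F3 10
  travel time 36, fixed 9 → total 45.
Compare {F1, F3}: travel time 35 + fixed 11 = 46.
Compare {F3, F4}: travel time 35 + fixed 11 = 46.
Compare {F3}: travel time 46 + fixed 3 = 49.
All other subsets cost ≥ 46. Minimum total cost: 45.

45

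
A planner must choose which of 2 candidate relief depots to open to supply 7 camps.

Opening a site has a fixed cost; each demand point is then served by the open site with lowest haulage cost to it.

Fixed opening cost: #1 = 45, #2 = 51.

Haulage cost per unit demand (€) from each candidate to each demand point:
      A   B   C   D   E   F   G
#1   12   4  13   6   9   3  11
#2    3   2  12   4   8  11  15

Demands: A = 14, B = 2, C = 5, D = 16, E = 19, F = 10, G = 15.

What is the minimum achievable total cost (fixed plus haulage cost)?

613

Open {#1, #2}: assign each demand point to its cheapest open site.
  A→#2 14×3=42, B→#2 2×2=4, C→#2 5×12=60, D→#2 16×4=64, E→#2 19×8=152, F→#1 10×3=30, G→#1 15×11=165
  haulage cost 517, fixed 96 → total 613.
Compare {#2}: haulage cost 657 + fixed 51 = 708.
Compare {#1}: haulage cost 703 + fixed 45 = 748.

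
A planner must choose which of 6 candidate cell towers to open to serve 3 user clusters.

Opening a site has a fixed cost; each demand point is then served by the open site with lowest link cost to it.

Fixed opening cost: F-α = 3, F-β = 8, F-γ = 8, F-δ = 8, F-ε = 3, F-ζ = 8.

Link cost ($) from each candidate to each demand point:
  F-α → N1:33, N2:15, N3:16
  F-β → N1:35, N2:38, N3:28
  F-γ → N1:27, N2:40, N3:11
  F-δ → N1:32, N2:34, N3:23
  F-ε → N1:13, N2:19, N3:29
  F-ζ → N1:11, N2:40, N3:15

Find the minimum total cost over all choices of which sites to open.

Open {F-α, F-ε}: assign each demand point to its cheapest open site.
  N1→F-ε 13, N2→F-α 15, N3→F-α 16
  link cost 44, fixed 6 → total 50.
Compare {F-α, F-ζ}: link cost 41 + fixed 11 = 52.
Compare {F-α, F-γ, F-ε}: link cost 39 + fixed 14 = 53.
Compare {F-γ, F-ε}: link cost 43 + fixed 11 = 54.
All other subsets cost ≥ 52. Minimum total cost: 50.

50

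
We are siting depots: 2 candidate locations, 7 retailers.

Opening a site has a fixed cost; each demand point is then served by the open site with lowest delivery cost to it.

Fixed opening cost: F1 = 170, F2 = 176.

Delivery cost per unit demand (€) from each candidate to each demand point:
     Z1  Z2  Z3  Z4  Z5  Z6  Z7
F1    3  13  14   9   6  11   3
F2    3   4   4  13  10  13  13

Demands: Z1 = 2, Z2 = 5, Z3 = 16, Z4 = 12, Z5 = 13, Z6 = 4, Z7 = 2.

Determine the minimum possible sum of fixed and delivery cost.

630

Open {F2}: assign each demand point to its cheapest open site.
  Z1→F2 2×3=6, Z2→F2 5×4=20, Z3→F2 16×4=64, Z4→F2 12×13=156, Z5→F2 13×10=130, Z6→F2 4×13=52, Z7→F2 2×13=26
  delivery cost 454, fixed 176 → total 630.
Compare {F1, F2}: delivery cost 326 + fixed 346 = 672.
Compare {F1}: delivery cost 531 + fixed 170 = 701.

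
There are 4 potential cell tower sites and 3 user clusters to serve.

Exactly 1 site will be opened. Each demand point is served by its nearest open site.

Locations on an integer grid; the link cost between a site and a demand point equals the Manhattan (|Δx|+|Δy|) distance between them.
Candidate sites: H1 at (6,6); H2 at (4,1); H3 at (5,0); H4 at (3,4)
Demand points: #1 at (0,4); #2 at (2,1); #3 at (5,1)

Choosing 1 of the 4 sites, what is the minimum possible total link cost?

10

Open {H2}.
  #1→H2 7, #2→H2 2, #3→H2 1  ⇒ total 10.
Compare {H4}: total 12.
Compare {H3}: total 14.
No size-1 selection does better; minimum is 10.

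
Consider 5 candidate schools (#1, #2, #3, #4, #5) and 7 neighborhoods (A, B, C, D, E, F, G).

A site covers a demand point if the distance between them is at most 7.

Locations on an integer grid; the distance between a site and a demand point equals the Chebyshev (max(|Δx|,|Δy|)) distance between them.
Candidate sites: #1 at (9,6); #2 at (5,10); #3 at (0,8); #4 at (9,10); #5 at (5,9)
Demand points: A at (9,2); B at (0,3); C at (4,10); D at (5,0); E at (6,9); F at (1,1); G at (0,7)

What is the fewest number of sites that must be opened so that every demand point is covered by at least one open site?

2

Coverage sets (demand points within 7 of each site):
  #1: {A, C, D, E}
  #2: {B, C, E, G}
  #3: {B, C, E, F, G}
  #4: {C, E}
  #5: {A, B, C, E, G}
No single site covers all 7 demand points.
But {#1, #3} covers everything, so the minimum is 2.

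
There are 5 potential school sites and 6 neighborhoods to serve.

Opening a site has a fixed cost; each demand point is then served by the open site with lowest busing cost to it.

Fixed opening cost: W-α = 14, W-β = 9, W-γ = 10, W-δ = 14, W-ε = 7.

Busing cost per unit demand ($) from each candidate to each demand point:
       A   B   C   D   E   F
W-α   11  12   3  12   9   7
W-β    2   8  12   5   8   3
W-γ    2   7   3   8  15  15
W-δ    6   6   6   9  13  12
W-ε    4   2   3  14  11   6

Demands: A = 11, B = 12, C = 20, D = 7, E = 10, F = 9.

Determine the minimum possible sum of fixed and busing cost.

264

Open {W-β, W-ε}: assign each demand point to its cheapest open site.
  A→W-β 11×2=22, B→W-ε 12×2=24, C→W-ε 20×3=60, D→W-β 7×5=35, E→W-β 10×8=80, F→W-β 9×3=27
  busing cost 248, fixed 16 → total 264.
Compare {W-β, W-γ, W-ε}: busing cost 248 + fixed 26 = 274.
Compare {W-α, W-β, W-ε}: busing cost 248 + fixed 30 = 278.
Compare {W-β, W-δ, W-ε}: busing cost 248 + fixed 30 = 278.
All other subsets cost ≥ 274. Minimum total cost: 264.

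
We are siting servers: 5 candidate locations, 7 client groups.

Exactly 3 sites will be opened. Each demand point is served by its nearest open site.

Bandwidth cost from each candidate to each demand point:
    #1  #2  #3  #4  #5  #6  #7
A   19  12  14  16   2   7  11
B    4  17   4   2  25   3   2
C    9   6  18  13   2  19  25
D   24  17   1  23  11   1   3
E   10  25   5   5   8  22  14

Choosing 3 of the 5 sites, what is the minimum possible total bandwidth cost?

Open {B, C, D}.
  #1→B 4, #2→C 6, #3→D 1, #4→B 2, #5→C 2, #6→D 1, #7→B 2  ⇒ total 18.
Compare {A, B, C}: total 23.
Compare {B, C, E}: total 23.
No size-3 selection does better; minimum is 18.

18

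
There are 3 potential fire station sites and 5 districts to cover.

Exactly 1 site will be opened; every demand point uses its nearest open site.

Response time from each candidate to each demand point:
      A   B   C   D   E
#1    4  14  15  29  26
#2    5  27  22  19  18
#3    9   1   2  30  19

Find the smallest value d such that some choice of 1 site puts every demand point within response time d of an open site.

Open {#2}.
  Farthest demand point is B at response time 27 (to #2); all others are ≤ 27.
With {#1} the worst case is 29.
With {#3} the worst case is 30.
No size-1 selection achieves below 27.

27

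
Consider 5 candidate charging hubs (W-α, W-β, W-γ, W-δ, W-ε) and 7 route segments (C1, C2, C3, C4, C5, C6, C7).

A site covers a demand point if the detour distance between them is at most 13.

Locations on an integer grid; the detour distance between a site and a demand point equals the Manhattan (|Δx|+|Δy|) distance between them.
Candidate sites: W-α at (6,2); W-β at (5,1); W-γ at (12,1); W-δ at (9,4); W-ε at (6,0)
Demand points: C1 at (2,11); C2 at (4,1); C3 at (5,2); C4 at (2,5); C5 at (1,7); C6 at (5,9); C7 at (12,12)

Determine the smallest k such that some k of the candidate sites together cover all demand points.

2

Coverage sets (demand points within 13 of each site):
  W-α: {C1, C2, C3, C4, C5, C6}
  W-β: {C1, C2, C3, C4, C5, C6}
  W-γ: {C2, C3, C7}
  W-δ: {C2, C3, C4, C5, C6, C7}
  W-ε: {C2, C3, C4, C5, C6}
No single site covers all 7 demand points.
But {W-α, W-γ} covers everything, so the minimum is 2.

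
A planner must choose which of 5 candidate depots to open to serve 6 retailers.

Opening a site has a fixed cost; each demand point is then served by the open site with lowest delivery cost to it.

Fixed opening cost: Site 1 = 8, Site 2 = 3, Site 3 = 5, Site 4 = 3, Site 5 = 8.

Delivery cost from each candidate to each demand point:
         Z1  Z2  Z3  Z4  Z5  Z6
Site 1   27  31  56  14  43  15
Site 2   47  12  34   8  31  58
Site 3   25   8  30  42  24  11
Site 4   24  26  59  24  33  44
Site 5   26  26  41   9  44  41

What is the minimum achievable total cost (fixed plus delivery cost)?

114

Open {Site 2, Site 3}: assign each demand point to its cheapest open site.
  Z1→Site 3 25, Z2→Site 3 8, Z3→Site 3 30, Z4→Site 2 8, Z5→Site 3 24, Z6→Site 3 11
  delivery cost 106, fixed 8 → total 114.
Compare {Site 2, Site 3, Site 4}: delivery cost 105 + fixed 11 = 116.
Compare {Site 3, Site 5}: delivery cost 107 + fixed 13 = 120.
Compare {Site 1, Site 2, Site 3}: delivery cost 106 + fixed 16 = 122.
All other subsets cost ≥ 116. Minimum total cost: 114.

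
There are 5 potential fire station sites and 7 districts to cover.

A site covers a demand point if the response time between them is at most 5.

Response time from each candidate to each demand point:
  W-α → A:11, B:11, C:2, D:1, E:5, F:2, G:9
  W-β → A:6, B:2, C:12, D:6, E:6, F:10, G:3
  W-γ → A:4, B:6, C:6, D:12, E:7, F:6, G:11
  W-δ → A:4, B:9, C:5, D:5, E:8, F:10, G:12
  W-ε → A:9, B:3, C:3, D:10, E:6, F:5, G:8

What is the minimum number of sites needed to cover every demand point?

3

Coverage sets (demand points within 5 of each site):
  W-α: {C, D, E, F}
  W-β: {B, G}
  W-γ: {A}
  W-δ: {A, C, D}
  W-ε: {B, C, F}
No 2 sites suffice: every size-2 union leaves at least one demand point uncovered.
But {W-α, W-β, W-γ} covers everything, so the minimum is 3.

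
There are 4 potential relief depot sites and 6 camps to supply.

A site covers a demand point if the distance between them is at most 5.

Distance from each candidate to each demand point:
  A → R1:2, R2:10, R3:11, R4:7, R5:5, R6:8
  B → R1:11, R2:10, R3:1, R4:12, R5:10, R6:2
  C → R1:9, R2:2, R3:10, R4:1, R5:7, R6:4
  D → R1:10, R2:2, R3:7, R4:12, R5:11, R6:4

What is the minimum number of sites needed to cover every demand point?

Coverage sets (demand points within 5 of each site):
  A: {R1, R5}
  B: {R3, R6}
  C: {R2, R4, R6}
  D: {R2, R6}
No 2 sites suffice: every size-2 union leaves at least one demand point uncovered.
But {A, B, C} covers everything, so the minimum is 3.

3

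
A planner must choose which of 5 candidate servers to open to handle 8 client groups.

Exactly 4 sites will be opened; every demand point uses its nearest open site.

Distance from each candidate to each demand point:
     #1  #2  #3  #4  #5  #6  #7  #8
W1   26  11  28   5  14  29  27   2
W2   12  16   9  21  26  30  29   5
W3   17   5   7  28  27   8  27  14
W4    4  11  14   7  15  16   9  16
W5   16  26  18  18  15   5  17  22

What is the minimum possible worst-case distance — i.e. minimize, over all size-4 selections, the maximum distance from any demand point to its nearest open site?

14

Open {W1, W2, W3, W4}.
  Farthest demand point is #5 at distance 14 (to W1); all others are ≤ 14.
With {W1, W2, W4, W5} the worst case is 14.
With {W1, W3, W4, W5} the worst case is 14.
No size-4 selection achieves below 14.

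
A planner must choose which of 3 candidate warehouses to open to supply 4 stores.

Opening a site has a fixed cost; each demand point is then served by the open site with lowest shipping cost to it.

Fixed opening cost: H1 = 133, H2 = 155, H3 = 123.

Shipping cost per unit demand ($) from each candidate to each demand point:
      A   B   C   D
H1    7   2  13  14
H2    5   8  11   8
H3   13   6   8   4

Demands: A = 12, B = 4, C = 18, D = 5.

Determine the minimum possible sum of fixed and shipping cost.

Open {H3}: assign each demand point to its cheapest open site.
  A→H3 12×13=156, B→H3 4×6=24, C→H3 18×8=144, D→H3 5×4=20
  shipping cost 344, fixed 123 → total 467.
Compare {H2}: shipping cost 330 + fixed 155 = 485.
Compare {H1, H3}: shipping cost 256 + fixed 256 = 512.
Compare {H2, H3}: shipping cost 248 + fixed 278 = 526.
All other subsets cost ≥ 485. Minimum total cost: 467.

467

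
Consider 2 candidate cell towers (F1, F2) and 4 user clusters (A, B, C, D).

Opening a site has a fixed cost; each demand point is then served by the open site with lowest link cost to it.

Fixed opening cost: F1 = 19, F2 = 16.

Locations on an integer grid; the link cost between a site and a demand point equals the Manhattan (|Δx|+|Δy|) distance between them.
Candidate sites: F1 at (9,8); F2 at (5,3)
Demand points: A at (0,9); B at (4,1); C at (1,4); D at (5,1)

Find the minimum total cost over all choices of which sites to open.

Open {F2}: assign each demand point to its cheapest open site.
  A→F2 11, B→F2 3, C→F2 5, D→F2 2
  link cost 21, fixed 16 → total 37.
Compare {F1, F2}: link cost 20 + fixed 35 = 55.
Compare {F1}: link cost 45 + fixed 19 = 64.

37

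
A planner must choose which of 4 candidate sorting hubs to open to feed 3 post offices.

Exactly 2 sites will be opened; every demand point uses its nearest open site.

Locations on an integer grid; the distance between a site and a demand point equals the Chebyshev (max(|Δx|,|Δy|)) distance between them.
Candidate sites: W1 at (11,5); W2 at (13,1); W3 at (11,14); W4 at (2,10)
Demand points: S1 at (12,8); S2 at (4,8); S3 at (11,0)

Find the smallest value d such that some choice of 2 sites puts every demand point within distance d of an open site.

5

Open {W1, W4}.
  Farthest demand point is S3 at distance 5 (to W1); all others are ≤ 5.
With {W1, W2} the worst case is 7.
With {W1, W3} the worst case is 7.
No size-2 selection achieves below 5.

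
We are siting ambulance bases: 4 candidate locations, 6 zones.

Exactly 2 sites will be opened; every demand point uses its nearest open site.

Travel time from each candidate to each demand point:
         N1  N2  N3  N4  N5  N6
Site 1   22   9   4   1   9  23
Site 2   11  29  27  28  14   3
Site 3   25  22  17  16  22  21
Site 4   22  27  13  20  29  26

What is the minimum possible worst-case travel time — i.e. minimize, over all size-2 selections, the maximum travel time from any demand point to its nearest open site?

11

Open {Site 1, Site 2}.
  Farthest demand point is N1 at travel time 11 (to Site 2); all others are ≤ 11.
With {Site 1, Site 3} the worst case is 22.
With {Site 2, Site 3} the worst case is 22.
No size-2 selection achieves below 11.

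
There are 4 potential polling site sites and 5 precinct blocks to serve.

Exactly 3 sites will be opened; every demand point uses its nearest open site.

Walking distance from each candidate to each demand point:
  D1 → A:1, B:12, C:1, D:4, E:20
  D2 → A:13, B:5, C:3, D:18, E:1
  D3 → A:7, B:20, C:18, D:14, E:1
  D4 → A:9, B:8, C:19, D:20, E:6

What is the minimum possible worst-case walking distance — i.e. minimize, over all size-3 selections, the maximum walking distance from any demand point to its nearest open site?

5

Open {D1, D2, D3}.
  Farthest demand point is B at walking distance 5 (to D2); all others are ≤ 5.
With {D1, D2, D4} the worst case is 5.
With {D1, D3, D4} the worst case is 8.
No size-3 selection achieves below 5.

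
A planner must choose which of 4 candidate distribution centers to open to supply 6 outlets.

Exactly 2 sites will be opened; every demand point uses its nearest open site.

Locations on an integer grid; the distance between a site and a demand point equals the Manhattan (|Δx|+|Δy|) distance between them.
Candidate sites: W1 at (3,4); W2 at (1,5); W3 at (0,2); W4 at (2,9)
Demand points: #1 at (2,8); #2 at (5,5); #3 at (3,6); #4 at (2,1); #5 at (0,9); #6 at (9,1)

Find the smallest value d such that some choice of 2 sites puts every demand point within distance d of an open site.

9

Open {W1, W2}.
  Farthest demand point is #6 at distance 9 (to W1); all others are ≤ 9.
With {W1, W3} the worst case is 9.
With {W1, W4} the worst case is 9.
No size-2 selection achieves below 9.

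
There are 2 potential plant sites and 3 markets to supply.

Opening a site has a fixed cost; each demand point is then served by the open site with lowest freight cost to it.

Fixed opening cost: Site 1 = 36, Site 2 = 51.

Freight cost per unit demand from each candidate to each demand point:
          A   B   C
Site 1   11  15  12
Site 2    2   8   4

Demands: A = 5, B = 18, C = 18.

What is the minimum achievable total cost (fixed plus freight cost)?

277

Open {Site 2}: assign each demand point to its cheapest open site.
  A→Site 2 5×2=10, B→Site 2 18×8=144, C→Site 2 18×4=72
  freight cost 226, fixed 51 → total 277.
Compare {Site 1, Site 2}: freight cost 226 + fixed 87 = 313.
Compare {Site 1}: freight cost 541 + fixed 36 = 577.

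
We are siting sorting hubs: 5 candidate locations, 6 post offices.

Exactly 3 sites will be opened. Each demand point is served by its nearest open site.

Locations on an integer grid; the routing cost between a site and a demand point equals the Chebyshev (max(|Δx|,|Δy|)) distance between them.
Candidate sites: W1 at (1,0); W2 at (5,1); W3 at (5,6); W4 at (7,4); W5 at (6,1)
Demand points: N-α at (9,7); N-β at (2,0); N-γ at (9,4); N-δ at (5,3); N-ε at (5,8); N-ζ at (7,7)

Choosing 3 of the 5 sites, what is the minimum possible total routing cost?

12

Open {W1, W3, W4}.
  N-α→W4 3, N-β→W1 1, N-γ→W4 2, N-δ→W4 2, N-ε→W3 2, N-ζ→W3 2  ⇒ total 12.
Compare {W1, W3, W5}: total 14.
Compare {W2, W3, W4}: total 14.
No size-3 selection does better; minimum is 12.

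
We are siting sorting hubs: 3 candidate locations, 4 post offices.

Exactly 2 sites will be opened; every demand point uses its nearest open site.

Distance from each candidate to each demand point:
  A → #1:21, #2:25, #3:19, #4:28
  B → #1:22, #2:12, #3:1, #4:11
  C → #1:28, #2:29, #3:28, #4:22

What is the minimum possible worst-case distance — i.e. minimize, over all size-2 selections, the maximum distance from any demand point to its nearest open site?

Open {A, B}.
  Farthest demand point is #1 at distance 21 (to A); all others are ≤ 21.
With {B, C} the worst case is 22.
With {A, C} the worst case is 25.
No size-2 selection achieves below 21.

21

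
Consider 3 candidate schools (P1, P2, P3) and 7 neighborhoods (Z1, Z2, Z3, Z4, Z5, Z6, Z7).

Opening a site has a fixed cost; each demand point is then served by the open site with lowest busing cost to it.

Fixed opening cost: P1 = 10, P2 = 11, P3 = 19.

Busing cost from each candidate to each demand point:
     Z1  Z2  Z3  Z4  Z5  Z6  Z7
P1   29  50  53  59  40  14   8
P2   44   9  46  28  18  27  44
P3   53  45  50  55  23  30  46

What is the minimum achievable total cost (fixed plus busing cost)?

Open {P1, P2}: assign each demand point to its cheapest open site.
  Z1→P1 29, Z2→P2 9, Z3→P2 46, Z4→P2 28, Z5→P2 18, Z6→P1 14, Z7→P1 8
  busing cost 152, fixed 21 → total 173.
Compare {P1, P2, P3}: busing cost 152 + fixed 40 = 192.
Compare {P2}: busing cost 216 + fixed 11 = 227.
Compare {P2, P3}: busing cost 216 + fixed 30 = 246.
All other subsets cost ≥ 192. Minimum total cost: 173.

173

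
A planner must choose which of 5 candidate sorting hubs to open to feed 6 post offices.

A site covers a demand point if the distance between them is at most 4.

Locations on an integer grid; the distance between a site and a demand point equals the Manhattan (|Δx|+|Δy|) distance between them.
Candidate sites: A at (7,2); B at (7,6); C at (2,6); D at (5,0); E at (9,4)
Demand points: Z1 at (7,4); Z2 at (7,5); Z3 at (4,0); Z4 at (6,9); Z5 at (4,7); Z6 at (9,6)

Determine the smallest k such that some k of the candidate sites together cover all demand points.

Coverage sets (demand points within 4 of each site):
  A: {Z1, Z2}
  B: {Z1, Z2, Z4, Z5, Z6}
  C: {Z5}
  D: {Z3}
  E: {Z1, Z2, Z6}
No single site covers all 6 demand points.
But {B, D} covers everything, so the minimum is 2.

2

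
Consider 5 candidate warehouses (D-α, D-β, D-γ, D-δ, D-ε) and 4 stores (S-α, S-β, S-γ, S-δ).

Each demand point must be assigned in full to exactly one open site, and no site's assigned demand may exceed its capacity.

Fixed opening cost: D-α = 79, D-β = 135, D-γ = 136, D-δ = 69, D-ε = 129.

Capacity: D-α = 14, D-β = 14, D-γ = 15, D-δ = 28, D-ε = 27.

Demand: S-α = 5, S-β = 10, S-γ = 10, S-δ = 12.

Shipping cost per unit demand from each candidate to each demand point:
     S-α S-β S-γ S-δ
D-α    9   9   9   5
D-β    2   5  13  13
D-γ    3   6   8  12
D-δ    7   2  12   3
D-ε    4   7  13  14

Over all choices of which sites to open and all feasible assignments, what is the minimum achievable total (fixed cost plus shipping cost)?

329

Open {D-α, D-δ}; cheapest assignment that respects the capacities:
  D-α (cap 14, load 10): S-γ — cost 10×9 = 90
  D-δ (cap 28, load 27): S-α, S-β, S-δ — cost 5×7 + 10×2 + 12×3 = 91
  Shipping 181, fixed 148 → total 329.
  Any other capacity-feasible assignment to {D-α, D-δ} ships for at least 181.
Compare {D-γ, D-δ}: its best feasible assignment gives total 356.
Compare {D-δ, D-ε}: its best feasible assignment gives total 404.
Every other set of open sites that can feasibly serve all demand totals ≥ 356 even under its best assignment. Minimum: 329.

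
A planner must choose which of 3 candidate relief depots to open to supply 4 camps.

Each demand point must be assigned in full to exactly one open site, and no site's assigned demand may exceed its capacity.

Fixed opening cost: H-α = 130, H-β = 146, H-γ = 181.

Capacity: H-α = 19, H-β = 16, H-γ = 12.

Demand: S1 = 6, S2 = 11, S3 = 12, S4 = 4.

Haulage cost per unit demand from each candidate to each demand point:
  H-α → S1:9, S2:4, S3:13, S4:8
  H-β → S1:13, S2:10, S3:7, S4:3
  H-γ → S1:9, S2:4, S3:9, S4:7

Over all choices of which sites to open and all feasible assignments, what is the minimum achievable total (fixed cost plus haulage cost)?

Open {H-α, H-β}; cheapest assignment that respects the capacities:
  H-α (cap 19, load 17): S1, S2 — cost 6×9 + 11×4 = 98
  H-β (cap 16, load 16): S3, S4 — cost 12×7 + 4×3 = 96
  Shipping 194, fixed 276 → total 470.
  Any other capacity-feasible assignment to {H-α, H-β} ships for at least 194.
Compare {H-α, H-β, H-γ}: its best feasible assignment gives total 651.
Every other set of open sites that can feasibly serve all demand totals ≥ 651 even under its best assignment. Minimum: 470.

470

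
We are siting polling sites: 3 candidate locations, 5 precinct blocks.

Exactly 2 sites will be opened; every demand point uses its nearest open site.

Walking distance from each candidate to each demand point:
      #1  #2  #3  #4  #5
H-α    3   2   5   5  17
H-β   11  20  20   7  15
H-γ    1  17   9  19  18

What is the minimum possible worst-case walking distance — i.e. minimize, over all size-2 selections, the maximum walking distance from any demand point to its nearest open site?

15

Open {H-α, H-β}.
  Farthest demand point is #5 at walking distance 15 (to H-β); all others are ≤ 15.
With {H-α, H-γ} the worst case is 17.
With {H-β, H-γ} the worst case is 17.
No size-2 selection achieves below 15.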